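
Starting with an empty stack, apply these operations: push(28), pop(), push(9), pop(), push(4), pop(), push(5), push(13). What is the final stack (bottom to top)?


push(28) -> [28]
pop() returns 28 -> []
push(9) -> [9]
pop() returns 9 -> []
push(4) -> [4]
pop() returns 4 -> []
push(5) -> [5]
push(13) -> [5, 13]
Final stack (bottom to top): [5, 13]


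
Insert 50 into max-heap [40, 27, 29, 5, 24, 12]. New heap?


Append 50: [40, 27, 29, 5, 24, 12, 50]
Bubble up: swap idx 6(50) with idx 2(29); swap idx 2(50) with idx 0(40)
Result: [50, 27, 40, 5, 24, 12, 29]


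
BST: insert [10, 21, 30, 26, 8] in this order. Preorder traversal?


Root = 10; build tree by BST insertion.
Preorder traversal: [10, 8, 21, 30, 26]


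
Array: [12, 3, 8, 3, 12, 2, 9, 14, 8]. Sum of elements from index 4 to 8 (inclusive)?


Prefix sums: [0, 12, 15, 23, 26, 38, 40, 49, 63, 71]
Sum[4..8] = prefix[9] - prefix[4] = 71 - 26 = 45


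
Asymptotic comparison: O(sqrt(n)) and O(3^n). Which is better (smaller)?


sublinear grows slower than exponential (base 3)
O(sqrt(n)) is asymptotically smaller; O(3^n) grows faster


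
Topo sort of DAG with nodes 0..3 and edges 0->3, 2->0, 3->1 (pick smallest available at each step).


Kahn's algorithm, process smallest node first
Order: [2, 0, 3, 1]


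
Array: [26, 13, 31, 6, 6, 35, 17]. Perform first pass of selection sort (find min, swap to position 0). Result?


After one pass: [6, 13, 31, 26, 6, 35, 17]


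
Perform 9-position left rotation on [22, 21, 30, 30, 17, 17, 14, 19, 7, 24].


Left rotate by 9: [24, 22, 21, 30, 30, 17, 17, 14, 19, 7]


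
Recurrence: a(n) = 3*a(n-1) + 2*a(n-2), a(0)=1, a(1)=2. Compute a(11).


Build bottom-up:
...a(9)=57284, a(10)=204020, a(11)=3*204020+2*57284=726628


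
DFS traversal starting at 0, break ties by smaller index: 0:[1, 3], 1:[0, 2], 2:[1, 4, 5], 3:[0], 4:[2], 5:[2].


DFS stack-based: start with [0]
Visit order: [0, 1, 2, 4, 5, 3]


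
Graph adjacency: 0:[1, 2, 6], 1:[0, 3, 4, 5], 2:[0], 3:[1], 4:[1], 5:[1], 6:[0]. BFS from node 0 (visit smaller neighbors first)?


BFS queue: start with [0]
Visit order: [0, 1, 2, 6, 3, 4, 5]


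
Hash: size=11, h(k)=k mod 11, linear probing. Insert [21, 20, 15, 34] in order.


Insertions: 21->slot 10; 20->slot 9; 15->slot 4; 34->slot 1
Table: [None, 34, None, None, 15, None, None, None, None, 20, 21]


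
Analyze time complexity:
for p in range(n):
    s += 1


Per nesting level: O(n) = O(n)
Complexity: O(n)


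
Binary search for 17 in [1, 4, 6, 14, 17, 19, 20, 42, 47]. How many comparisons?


Search for 17:
[0,8] mid=4 arr[4]=17
Total: 1 comparisons


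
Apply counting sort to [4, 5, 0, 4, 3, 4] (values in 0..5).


Count array: [1, 0, 0, 1, 3, 1]
Reconstruct: [0, 3, 4, 4, 4, 5]


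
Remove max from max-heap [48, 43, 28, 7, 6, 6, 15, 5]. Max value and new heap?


Max = 48
Replace root with last, heapify down
Resulting heap: [43, 7, 28, 5, 6, 6, 15]


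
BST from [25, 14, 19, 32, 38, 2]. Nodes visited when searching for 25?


BST root = 25
Search for 25: compare at each node
Path: [25]


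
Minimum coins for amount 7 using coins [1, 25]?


dp[0]=0; dp[i]=1+min(dp[i-c] for c in coins)
...dp[2]=2, dp[3]=3, dp[4]=4, dp[5]=5, dp[6]=6, dp[7]=7
Minimum coins for 7 = 7


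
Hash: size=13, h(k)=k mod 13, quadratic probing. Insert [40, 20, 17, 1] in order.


Insertions: 40->slot 1; 20->slot 7; 17->slot 4; 1->slot 2
Table: [None, 40, 1, None, 17, None, None, 20, None, None, None, None, None]


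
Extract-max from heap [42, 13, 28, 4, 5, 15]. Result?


Max = 42
Replace root with last, heapify down
Resulting heap: [28, 13, 15, 4, 5]


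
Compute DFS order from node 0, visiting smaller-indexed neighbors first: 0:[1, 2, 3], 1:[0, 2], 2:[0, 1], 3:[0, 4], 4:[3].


DFS stack-based: start with [0]
Visit order: [0, 1, 2, 3, 4]


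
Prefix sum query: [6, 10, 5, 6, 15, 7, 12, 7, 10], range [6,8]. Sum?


Prefix sums: [0, 6, 16, 21, 27, 42, 49, 61, 68, 78]
Sum[6..8] = prefix[9] - prefix[6] = 78 - 49 = 29


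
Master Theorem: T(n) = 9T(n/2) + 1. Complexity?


a=9, b=2, c=0. log_2(9)=3.170 > c=0. Case 1: O(n^log_b(a)) = O(n^3.170)
Complexity: O(n^3.170)


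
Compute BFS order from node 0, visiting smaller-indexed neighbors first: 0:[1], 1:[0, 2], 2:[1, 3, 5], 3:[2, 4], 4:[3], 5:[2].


BFS queue: start with [0]
Visit order: [0, 1, 2, 3, 5, 4]


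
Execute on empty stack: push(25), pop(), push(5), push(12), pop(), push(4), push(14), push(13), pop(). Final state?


push(25) -> [25]
pop() returns 25 -> []
push(5) -> [5]
push(12) -> [5, 12]
pop() returns 12 -> [5]
push(4) -> [5, 4]
push(14) -> [5, 4, 14]
push(13) -> [5, 4, 14, 13]
pop() returns 13 -> [5, 4, 14]
Final stack (bottom to top): [5, 4, 14]


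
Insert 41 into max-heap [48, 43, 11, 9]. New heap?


Append 41: [48, 43, 11, 9, 41]
Bubble up: no swaps needed
Result: [48, 43, 11, 9, 41]


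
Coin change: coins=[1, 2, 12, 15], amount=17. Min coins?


dp[0]=0; dp[i]=1+min(dp[i-c] for c in coins)
...dp[12]=1, dp[13]=2, dp[14]=2, dp[15]=1, dp[16]=2, dp[17]=2
Minimum coins for 17 = 2


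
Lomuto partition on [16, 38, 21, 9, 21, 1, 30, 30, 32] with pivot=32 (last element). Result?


Elements <= 32 go left of pivot.
Result: [16, 21, 9, 21, 1, 30, 30, 32, 38], pivot at index 7


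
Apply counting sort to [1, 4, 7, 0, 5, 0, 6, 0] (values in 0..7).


Count array: [3, 1, 0, 0, 1, 1, 1, 1]
Reconstruct: [0, 0, 0, 1, 4, 5, 6, 7]


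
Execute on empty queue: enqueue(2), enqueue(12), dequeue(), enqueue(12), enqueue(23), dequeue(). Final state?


enqueue(2) -> [2]
enqueue(12) -> [2, 12]
dequeue() returns 2 -> [12]
enqueue(12) -> [12, 12]
enqueue(23) -> [12, 12, 23]
dequeue() returns 12 -> [12, 23]
Final queue (front to back): [12, 23]


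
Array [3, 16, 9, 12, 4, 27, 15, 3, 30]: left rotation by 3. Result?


Left rotate by 3: [12, 4, 27, 15, 3, 30, 3, 16, 9]


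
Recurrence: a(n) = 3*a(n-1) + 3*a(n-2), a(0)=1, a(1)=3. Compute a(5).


Build bottom-up:
...a(3)=45, a(4)=171, a(5)=3*171+3*45=648


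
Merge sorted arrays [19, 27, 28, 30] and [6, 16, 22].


Compare heads, take smaller each step.
Merged: [6, 16, 19, 22, 27, 28, 30]


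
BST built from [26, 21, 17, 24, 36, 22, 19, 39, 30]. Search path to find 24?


BST root = 26
Search for 24: compare at each node
Path: [26, 21, 24]


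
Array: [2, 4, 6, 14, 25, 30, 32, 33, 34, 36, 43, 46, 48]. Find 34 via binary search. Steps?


Search for 34:
[0,12] mid=6 arr[6]=32
[7,12] mid=9 arr[9]=36
[7,8] mid=7 arr[7]=33
[8,8] mid=8 arr[8]=34
Total: 4 comparisons


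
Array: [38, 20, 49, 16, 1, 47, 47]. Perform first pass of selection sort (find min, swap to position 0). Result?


After one pass: [1, 20, 49, 16, 38, 47, 47]


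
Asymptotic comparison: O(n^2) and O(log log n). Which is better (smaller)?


double-logarithmic grows slower than quadratic
O(log log n) is asymptotically smaller; O(n^2) grows faster


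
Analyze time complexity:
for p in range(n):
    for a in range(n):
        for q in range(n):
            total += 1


Per nesting level: O(n) * O(n) * O(n) = O(n^3)
Complexity: O(n^3)


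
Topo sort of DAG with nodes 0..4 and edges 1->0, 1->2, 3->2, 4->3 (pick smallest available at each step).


Kahn's algorithm, process smallest node first
Order: [1, 0, 4, 3, 2]


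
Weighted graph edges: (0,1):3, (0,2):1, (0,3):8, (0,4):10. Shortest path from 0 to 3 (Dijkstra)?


Dijkstra from 0:
Distances: {0: 0, 1: 3, 2: 1, 3: 8, 4: 10}
Shortest distance to 3 = 8, path = [0, 3]


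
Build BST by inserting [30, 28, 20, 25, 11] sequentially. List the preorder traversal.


Root = 30; build tree by BST insertion.
Preorder traversal: [30, 28, 20, 11, 25]


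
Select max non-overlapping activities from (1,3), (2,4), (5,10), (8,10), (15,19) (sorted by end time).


Greedy: pick earliest-ending, then skip overlaps.
Selected (3 activities): [(1, 3), (5, 10), (15, 19)]


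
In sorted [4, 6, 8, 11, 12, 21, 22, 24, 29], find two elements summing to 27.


Two pointers: lo=0, hi=8
Found pair: (6, 21) summing to 27


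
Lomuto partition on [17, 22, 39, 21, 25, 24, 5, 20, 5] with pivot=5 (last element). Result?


Elements <= 5 go left of pivot.
Result: [5, 5, 39, 21, 25, 24, 17, 20, 22], pivot at index 1


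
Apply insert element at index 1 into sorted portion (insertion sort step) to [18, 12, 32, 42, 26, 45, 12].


After one pass: [12, 18, 32, 42, 26, 45, 12]


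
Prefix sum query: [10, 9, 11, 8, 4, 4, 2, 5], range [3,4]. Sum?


Prefix sums: [0, 10, 19, 30, 38, 42, 46, 48, 53]
Sum[3..4] = prefix[5] - prefix[3] = 42 - 30 = 12


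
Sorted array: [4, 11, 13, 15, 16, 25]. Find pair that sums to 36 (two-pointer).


Two pointers: lo=0, hi=5
Found pair: (11, 25) summing to 36


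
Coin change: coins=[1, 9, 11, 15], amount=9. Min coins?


dp[0]=0; dp[i]=1+min(dp[i-c] for c in coins)
...dp[4]=4, dp[5]=5, dp[6]=6, dp[7]=7, dp[8]=8, dp[9]=1
Minimum coins for 9 = 1


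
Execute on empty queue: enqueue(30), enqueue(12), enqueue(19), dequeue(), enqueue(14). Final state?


enqueue(30) -> [30]
enqueue(12) -> [30, 12]
enqueue(19) -> [30, 12, 19]
dequeue() returns 30 -> [12, 19]
enqueue(14) -> [12, 19, 14]
Final queue (front to back): [12, 19, 14]


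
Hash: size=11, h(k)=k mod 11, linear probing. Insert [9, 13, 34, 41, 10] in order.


Insertions: 9->slot 9; 13->slot 2; 34->slot 1; 41->slot 8; 10->slot 10
Table: [None, 34, 13, None, None, None, None, None, 41, 9, 10]


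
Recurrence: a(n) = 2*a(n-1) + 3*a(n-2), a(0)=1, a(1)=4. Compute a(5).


Build bottom-up:
...a(3)=34, a(4)=101, a(5)=2*101+3*34=304


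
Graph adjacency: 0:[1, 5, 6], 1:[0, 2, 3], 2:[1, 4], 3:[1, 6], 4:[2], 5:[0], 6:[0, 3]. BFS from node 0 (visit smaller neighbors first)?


BFS queue: start with [0]
Visit order: [0, 1, 5, 6, 2, 3, 4]


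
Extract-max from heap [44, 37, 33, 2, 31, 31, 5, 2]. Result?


Max = 44
Replace root with last, heapify down
Resulting heap: [37, 31, 33, 2, 2, 31, 5]


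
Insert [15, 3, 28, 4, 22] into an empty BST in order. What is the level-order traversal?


Root = 15; build tree by BST insertion.
Level-Order traversal: [15, 3, 28, 4, 22]


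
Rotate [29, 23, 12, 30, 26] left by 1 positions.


Left rotate by 1: [23, 12, 30, 26, 29]


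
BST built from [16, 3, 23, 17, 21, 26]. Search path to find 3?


BST root = 16
Search for 3: compare at each node
Path: [16, 3]


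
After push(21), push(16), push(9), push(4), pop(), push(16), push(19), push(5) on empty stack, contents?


push(21) -> [21]
push(16) -> [21, 16]
push(9) -> [21, 16, 9]
push(4) -> [21, 16, 9, 4]
pop() returns 4 -> [21, 16, 9]
push(16) -> [21, 16, 9, 16]
push(19) -> [21, 16, 9, 16, 19]
push(5) -> [21, 16, 9, 16, 19, 5]
Final stack (bottom to top): [21, 16, 9, 16, 19, 5]


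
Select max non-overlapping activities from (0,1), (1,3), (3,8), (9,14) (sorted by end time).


Greedy: pick earliest-ending, then skip overlaps.
Selected (4 activities): [(0, 1), (1, 3), (3, 8), (9, 14)]


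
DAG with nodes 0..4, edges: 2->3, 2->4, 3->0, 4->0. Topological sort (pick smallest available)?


Kahn's algorithm, process smallest node first
Order: [1, 2, 3, 4, 0]


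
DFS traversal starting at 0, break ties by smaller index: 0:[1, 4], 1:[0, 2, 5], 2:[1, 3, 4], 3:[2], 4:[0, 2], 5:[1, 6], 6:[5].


DFS stack-based: start with [0]
Visit order: [0, 1, 2, 3, 4, 5, 6]


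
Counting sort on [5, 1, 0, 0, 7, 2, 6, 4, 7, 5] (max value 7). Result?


Count array: [2, 1, 1, 0, 1, 2, 1, 2]
Reconstruct: [0, 0, 1, 2, 4, 5, 5, 6, 7, 7]


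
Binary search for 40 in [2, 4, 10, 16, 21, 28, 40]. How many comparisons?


Search for 40:
[0,6] mid=3 arr[3]=16
[4,6] mid=5 arr[5]=28
[6,6] mid=6 arr[6]=40
Total: 3 comparisons


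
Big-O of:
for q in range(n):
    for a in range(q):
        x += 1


Per nesting level: O(n) * O(n) [triangular over q] = O(n^2)
Complexity: O(n^2)


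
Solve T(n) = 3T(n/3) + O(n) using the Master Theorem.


a=3, b=3, c=1. log_3(3)=1 = c=1. Case 2: O(n^c log n) = O(n log n)
Complexity: O(n log n)


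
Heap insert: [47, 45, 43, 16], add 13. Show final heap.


Append 13: [47, 45, 43, 16, 13]
Bubble up: no swaps needed
Result: [47, 45, 43, 16, 13]


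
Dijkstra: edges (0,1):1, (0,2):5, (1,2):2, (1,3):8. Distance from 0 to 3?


Dijkstra from 0:
Distances: {0: 0, 1: 1, 2: 3, 3: 9}
Shortest distance to 3 = 9, path = [0, 1, 3]


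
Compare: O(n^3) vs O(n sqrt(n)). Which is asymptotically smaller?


n^1.5 grows slower than cubic
O(n sqrt(n)) is asymptotically smaller; O(n^3) grows faster


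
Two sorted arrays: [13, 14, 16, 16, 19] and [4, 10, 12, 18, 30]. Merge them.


Compare heads, take smaller each step.
Merged: [4, 10, 12, 13, 14, 16, 16, 18, 19, 30]


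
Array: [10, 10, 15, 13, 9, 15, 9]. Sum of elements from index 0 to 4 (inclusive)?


Prefix sums: [0, 10, 20, 35, 48, 57, 72, 81]
Sum[0..4] = prefix[5] - prefix[0] = 57 - 0 = 57


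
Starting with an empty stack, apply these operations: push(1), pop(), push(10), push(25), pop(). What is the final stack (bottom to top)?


push(1) -> [1]
pop() returns 1 -> []
push(10) -> [10]
push(25) -> [10, 25]
pop() returns 25 -> [10]
Final stack (bottom to top): [10]


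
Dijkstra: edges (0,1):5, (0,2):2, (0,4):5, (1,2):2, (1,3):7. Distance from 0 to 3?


Dijkstra from 0:
Distances: {0: 0, 1: 4, 2: 2, 3: 11, 4: 5}
Shortest distance to 3 = 11, path = [0, 2, 1, 3]


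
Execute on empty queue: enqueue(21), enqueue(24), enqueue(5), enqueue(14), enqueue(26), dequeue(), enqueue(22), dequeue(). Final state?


enqueue(21) -> [21]
enqueue(24) -> [21, 24]
enqueue(5) -> [21, 24, 5]
enqueue(14) -> [21, 24, 5, 14]
enqueue(26) -> [21, 24, 5, 14, 26]
dequeue() returns 21 -> [24, 5, 14, 26]
enqueue(22) -> [24, 5, 14, 26, 22]
dequeue() returns 24 -> [5, 14, 26, 22]
Final queue (front to back): [5, 14, 26, 22]


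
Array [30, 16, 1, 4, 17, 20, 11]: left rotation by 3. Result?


Left rotate by 3: [4, 17, 20, 11, 30, 16, 1]


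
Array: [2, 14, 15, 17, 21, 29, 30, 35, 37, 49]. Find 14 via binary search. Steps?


Search for 14:
[0,9] mid=4 arr[4]=21
[0,3] mid=1 arr[1]=14
Total: 2 comparisons


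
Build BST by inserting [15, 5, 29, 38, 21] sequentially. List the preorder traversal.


Root = 15; build tree by BST insertion.
Preorder traversal: [15, 5, 29, 21, 38]


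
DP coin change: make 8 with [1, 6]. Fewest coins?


dp[0]=0; dp[i]=1+min(dp[i-c] for c in coins)
...dp[3]=3, dp[4]=4, dp[5]=5, dp[6]=1, dp[7]=2, dp[8]=3
Minimum coins for 8 = 3


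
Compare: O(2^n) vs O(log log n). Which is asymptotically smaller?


double-logarithmic grows slower than exponential
O(log log n) is asymptotically smaller; O(2^n) grows faster


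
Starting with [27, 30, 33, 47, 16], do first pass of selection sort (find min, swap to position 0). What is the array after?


After one pass: [16, 30, 33, 47, 27]


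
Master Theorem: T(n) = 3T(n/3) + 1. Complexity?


a=3, b=3, c=0. log_3(3)=1 > c=0. Case 1: O(n^log_b(a)) = O(n)
Complexity: O(n)


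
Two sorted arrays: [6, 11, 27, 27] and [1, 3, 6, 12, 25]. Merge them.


Compare heads, take smaller each step.
Merged: [1, 3, 6, 6, 11, 12, 25, 27, 27]


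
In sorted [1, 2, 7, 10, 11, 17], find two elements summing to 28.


Two pointers: lo=0, hi=5
Found pair: (11, 17) summing to 28


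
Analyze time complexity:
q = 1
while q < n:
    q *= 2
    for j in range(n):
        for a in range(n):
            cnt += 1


Per nesting level: O(log n) * O(n) * O(n) = O(n^2 log n)
Complexity: O(n^2 log n)


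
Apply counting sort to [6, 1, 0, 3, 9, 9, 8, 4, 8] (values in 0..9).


Count array: [1, 1, 0, 1, 1, 0, 1, 0, 2, 2]
Reconstruct: [0, 1, 3, 4, 6, 8, 8, 9, 9]


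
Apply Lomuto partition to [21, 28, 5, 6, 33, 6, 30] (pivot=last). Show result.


Elements <= 30 go left of pivot.
Result: [21, 28, 5, 6, 6, 30, 33], pivot at index 5


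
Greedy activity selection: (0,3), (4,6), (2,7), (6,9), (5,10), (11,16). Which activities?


Greedy: pick earliest-ending, then skip overlaps.
Selected (4 activities): [(0, 3), (4, 6), (6, 9), (11, 16)]


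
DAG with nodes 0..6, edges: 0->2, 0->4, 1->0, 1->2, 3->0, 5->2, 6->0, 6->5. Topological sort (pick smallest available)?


Kahn's algorithm, process smallest node first
Order: [1, 3, 6, 0, 4, 5, 2]


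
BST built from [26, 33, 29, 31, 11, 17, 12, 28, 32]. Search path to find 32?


BST root = 26
Search for 32: compare at each node
Path: [26, 33, 29, 31, 32]


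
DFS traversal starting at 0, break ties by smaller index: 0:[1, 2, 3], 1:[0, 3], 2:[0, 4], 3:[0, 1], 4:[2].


DFS stack-based: start with [0]
Visit order: [0, 1, 3, 2, 4]


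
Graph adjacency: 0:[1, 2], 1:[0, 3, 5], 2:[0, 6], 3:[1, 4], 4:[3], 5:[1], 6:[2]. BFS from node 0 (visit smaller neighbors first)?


BFS queue: start with [0]
Visit order: [0, 1, 2, 3, 5, 6, 4]


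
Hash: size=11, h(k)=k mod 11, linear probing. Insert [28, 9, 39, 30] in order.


Insertions: 28->slot 6; 9->slot 9; 39->slot 7; 30->slot 8
Table: [None, None, None, None, None, None, 28, 39, 30, 9, None]


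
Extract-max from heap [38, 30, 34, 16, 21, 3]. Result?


Max = 38
Replace root with last, heapify down
Resulting heap: [34, 30, 3, 16, 21]


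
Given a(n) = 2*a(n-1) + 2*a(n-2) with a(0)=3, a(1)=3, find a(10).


Build bottom-up:
...a(8)=4656, a(9)=12720, a(10)=2*12720+2*4656=34752


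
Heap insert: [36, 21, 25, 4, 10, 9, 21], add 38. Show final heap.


Append 38: [36, 21, 25, 4, 10, 9, 21, 38]
Bubble up: swap idx 7(38) with idx 3(4); swap idx 3(38) with idx 1(21); swap idx 1(38) with idx 0(36)
Result: [38, 36, 25, 21, 10, 9, 21, 4]


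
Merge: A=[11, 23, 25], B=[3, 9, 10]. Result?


Compare heads, take smaller each step.
Merged: [3, 9, 10, 11, 23, 25]


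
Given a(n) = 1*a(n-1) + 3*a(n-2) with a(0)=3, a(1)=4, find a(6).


Build bottom-up:
...a(4)=64, a(5)=139, a(6)=1*139+3*64=331


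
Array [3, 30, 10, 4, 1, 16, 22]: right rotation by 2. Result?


Right rotate by 2: [16, 22, 3, 30, 10, 4, 1]


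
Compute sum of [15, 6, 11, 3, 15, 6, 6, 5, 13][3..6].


Prefix sums: [0, 15, 21, 32, 35, 50, 56, 62, 67, 80]
Sum[3..6] = prefix[7] - prefix[3] = 62 - 32 = 30


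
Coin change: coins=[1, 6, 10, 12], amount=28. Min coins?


dp[0]=0; dp[i]=1+min(dp[i-c] for c in coins)
...dp[23]=3, dp[24]=2, dp[25]=3, dp[26]=3, dp[27]=4, dp[28]=3
Minimum coins for 28 = 3


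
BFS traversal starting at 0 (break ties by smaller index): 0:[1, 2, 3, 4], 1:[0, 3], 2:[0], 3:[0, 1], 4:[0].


BFS queue: start with [0]
Visit order: [0, 1, 2, 3, 4]


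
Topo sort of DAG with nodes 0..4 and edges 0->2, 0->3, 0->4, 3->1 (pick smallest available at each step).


Kahn's algorithm, process smallest node first
Order: [0, 2, 3, 1, 4]


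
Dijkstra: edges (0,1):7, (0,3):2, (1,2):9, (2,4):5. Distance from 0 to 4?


Dijkstra from 0:
Distances: {0: 0, 1: 7, 2: 16, 3: 2, 4: 21}
Shortest distance to 4 = 21, path = [0, 1, 2, 4]


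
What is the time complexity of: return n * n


Analysis: constant-time operation, no loop
Complexity: O(1)


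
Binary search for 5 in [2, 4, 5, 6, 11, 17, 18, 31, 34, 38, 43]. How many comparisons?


Search for 5:
[0,10] mid=5 arr[5]=17
[0,4] mid=2 arr[2]=5
Total: 2 comparisons


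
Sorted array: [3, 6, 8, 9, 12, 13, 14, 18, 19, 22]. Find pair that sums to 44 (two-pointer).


Two pointers: lo=0, hi=9
No pair sums to 44


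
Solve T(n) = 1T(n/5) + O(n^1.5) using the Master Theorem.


a=1, b=5, c=1.5. log_5(1)=0 < c=1.5. Case 3: O(n^c) = O(n^1.500)
Complexity: O(n^1.500)


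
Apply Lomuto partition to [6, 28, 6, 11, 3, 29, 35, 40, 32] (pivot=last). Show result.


Elements <= 32 go left of pivot.
Result: [6, 28, 6, 11, 3, 29, 32, 40, 35], pivot at index 6


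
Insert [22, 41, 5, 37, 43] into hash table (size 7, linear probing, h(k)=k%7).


Insertions: 22->slot 1; 41->slot 6; 5->slot 5; 37->slot 2; 43->slot 3
Table: [None, 22, 37, 43, None, 5, 41]


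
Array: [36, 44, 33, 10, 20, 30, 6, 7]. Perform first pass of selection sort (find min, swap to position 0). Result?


After one pass: [6, 44, 33, 10, 20, 30, 36, 7]


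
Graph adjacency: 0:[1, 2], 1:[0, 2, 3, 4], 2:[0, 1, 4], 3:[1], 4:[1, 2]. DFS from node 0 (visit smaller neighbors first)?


DFS stack-based: start with [0]
Visit order: [0, 1, 2, 4, 3]


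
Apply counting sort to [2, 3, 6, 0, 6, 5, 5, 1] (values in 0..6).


Count array: [1, 1, 1, 1, 0, 2, 2]
Reconstruct: [0, 1, 2, 3, 5, 5, 6, 6]


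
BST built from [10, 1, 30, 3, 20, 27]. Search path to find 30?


BST root = 10
Search for 30: compare at each node
Path: [10, 30]


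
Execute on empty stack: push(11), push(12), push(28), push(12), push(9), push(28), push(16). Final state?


push(11) -> [11]
push(12) -> [11, 12]
push(28) -> [11, 12, 28]
push(12) -> [11, 12, 28, 12]
push(9) -> [11, 12, 28, 12, 9]
push(28) -> [11, 12, 28, 12, 9, 28]
push(16) -> [11, 12, 28, 12, 9, 28, 16]
Final stack (bottom to top): [11, 12, 28, 12, 9, 28, 16]


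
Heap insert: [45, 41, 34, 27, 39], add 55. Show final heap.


Append 55: [45, 41, 34, 27, 39, 55]
Bubble up: swap idx 5(55) with idx 2(34); swap idx 2(55) with idx 0(45)
Result: [55, 41, 45, 27, 39, 34]


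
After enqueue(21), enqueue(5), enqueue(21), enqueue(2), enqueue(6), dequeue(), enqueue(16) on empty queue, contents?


enqueue(21) -> [21]
enqueue(5) -> [21, 5]
enqueue(21) -> [21, 5, 21]
enqueue(2) -> [21, 5, 21, 2]
enqueue(6) -> [21, 5, 21, 2, 6]
dequeue() returns 21 -> [5, 21, 2, 6]
enqueue(16) -> [5, 21, 2, 6, 16]
Final queue (front to back): [5, 21, 2, 6, 16]


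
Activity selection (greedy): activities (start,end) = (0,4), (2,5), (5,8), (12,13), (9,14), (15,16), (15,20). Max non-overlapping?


Greedy: pick earliest-ending, then skip overlaps.
Selected (4 activities): [(0, 4), (5, 8), (12, 13), (15, 16)]


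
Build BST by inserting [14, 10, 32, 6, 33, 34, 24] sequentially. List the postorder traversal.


Root = 14; build tree by BST insertion.
Postorder traversal: [6, 10, 24, 34, 33, 32, 14]


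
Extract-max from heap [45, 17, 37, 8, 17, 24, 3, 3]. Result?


Max = 45
Replace root with last, heapify down
Resulting heap: [37, 17, 24, 8, 17, 3, 3]


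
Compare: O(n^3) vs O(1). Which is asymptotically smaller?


constant grows slower than cubic
O(1) is asymptotically smaller; O(n^3) grows faster


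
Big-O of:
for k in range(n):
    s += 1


Per nesting level: O(n) = O(n)
Complexity: O(n)


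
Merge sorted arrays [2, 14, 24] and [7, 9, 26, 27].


Compare heads, take smaller each step.
Merged: [2, 7, 9, 14, 24, 26, 27]


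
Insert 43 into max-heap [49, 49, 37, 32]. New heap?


Append 43: [49, 49, 37, 32, 43]
Bubble up: no swaps needed
Result: [49, 49, 37, 32, 43]


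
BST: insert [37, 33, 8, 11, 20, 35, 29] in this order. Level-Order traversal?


Root = 37; build tree by BST insertion.
Level-Order traversal: [37, 33, 8, 35, 11, 20, 29]


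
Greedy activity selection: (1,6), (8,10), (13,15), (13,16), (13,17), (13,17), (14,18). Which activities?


Greedy: pick earliest-ending, then skip overlaps.
Selected (3 activities): [(1, 6), (8, 10), (13, 15)]


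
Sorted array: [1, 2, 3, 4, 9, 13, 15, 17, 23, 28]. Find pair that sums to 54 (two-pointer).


Two pointers: lo=0, hi=9
No pair sums to 54


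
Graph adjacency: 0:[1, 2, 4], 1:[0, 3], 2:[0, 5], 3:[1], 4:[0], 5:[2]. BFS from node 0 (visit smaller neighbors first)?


BFS queue: start with [0]
Visit order: [0, 1, 2, 4, 3, 5]


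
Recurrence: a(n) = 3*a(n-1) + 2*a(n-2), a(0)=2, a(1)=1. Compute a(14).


Build bottom-up:
...a(12)=2144963, a(13)=7639399, a(14)=3*7639399+2*2144963=27208123


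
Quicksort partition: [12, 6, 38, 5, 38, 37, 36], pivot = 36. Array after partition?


Elements <= 36 go left of pivot.
Result: [12, 6, 5, 36, 38, 37, 38], pivot at index 3


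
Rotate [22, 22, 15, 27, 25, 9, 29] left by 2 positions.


Left rotate by 2: [15, 27, 25, 9, 29, 22, 22]


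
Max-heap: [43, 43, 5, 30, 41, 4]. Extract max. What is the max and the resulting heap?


Max = 43
Replace root with last, heapify down
Resulting heap: [43, 41, 5, 30, 4]


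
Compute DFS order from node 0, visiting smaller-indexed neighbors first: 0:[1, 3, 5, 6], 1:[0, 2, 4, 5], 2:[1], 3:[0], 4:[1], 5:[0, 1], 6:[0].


DFS stack-based: start with [0]
Visit order: [0, 1, 2, 4, 5, 3, 6]


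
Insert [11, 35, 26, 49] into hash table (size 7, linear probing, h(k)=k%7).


Insertions: 11->slot 4; 35->slot 0; 26->slot 5; 49->slot 1
Table: [35, 49, None, None, 11, 26, None]


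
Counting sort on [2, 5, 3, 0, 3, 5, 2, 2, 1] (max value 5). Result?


Count array: [1, 1, 3, 2, 0, 2]
Reconstruct: [0, 1, 2, 2, 2, 3, 3, 5, 5]


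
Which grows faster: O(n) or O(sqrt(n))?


sublinear grows slower than linear
O(sqrt(n)) is asymptotically smaller; O(n) grows faster


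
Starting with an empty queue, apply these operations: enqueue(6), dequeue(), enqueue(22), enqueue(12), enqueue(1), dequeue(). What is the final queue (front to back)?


enqueue(6) -> [6]
dequeue() returns 6 -> []
enqueue(22) -> [22]
enqueue(12) -> [22, 12]
enqueue(1) -> [22, 12, 1]
dequeue() returns 22 -> [12, 1]
Final queue (front to back): [12, 1]


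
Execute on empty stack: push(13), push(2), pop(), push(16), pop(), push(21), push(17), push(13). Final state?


push(13) -> [13]
push(2) -> [13, 2]
pop() returns 2 -> [13]
push(16) -> [13, 16]
pop() returns 16 -> [13]
push(21) -> [13, 21]
push(17) -> [13, 21, 17]
push(13) -> [13, 21, 17, 13]
Final stack (bottom to top): [13, 21, 17, 13]


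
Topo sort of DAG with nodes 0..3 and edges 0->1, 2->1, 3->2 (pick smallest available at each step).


Kahn's algorithm, process smallest node first
Order: [0, 3, 2, 1]


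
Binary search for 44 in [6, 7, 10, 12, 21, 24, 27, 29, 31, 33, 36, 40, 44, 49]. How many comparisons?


Search for 44:
[0,13] mid=6 arr[6]=27
[7,13] mid=10 arr[10]=36
[11,13] mid=12 arr[12]=44
Total: 3 comparisons


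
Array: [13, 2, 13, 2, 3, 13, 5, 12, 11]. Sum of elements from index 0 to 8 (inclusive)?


Prefix sums: [0, 13, 15, 28, 30, 33, 46, 51, 63, 74]
Sum[0..8] = prefix[9] - prefix[0] = 74 - 0 = 74


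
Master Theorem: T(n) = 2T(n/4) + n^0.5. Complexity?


a=2, b=4, c=0.5. log_4(2)=0.5 = c=0.5. Case 2: O(n^c log n) = O(sqrt(n) log n)
Complexity: O(sqrt(n) log n)


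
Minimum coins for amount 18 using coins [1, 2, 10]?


dp[0]=0; dp[i]=1+min(dp[i-c] for c in coins)
...dp[13]=3, dp[14]=3, dp[15]=4, dp[16]=4, dp[17]=5, dp[18]=5
Minimum coins for 18 = 5


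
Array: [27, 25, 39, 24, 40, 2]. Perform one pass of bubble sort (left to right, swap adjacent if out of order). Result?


After one pass: [25, 27, 24, 39, 2, 40]


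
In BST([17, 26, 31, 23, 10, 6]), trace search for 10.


BST root = 17
Search for 10: compare at each node
Path: [17, 10]


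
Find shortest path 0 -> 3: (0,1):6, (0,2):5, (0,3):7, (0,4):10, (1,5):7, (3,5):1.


Dijkstra from 0:
Distances: {0: 0, 1: 6, 2: 5, 3: 7, 4: 10, 5: 8}
Shortest distance to 3 = 7, path = [0, 3]


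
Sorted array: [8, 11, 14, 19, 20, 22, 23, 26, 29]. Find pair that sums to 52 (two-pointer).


Two pointers: lo=0, hi=8
Found pair: (23, 29) summing to 52


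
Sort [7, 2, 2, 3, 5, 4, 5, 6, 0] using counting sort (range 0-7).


Count array: [1, 0, 2, 1, 1, 2, 1, 1]
Reconstruct: [0, 2, 2, 3, 4, 5, 5, 6, 7]


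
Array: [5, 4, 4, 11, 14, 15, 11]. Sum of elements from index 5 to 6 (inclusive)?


Prefix sums: [0, 5, 9, 13, 24, 38, 53, 64]
Sum[5..6] = prefix[7] - prefix[5] = 64 - 38 = 26


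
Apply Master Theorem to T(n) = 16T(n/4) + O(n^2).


a=16, b=4, c=2. log_4(16)=2 = c=2. Case 2: O(n^c log n) = O(n^2 log n)
Complexity: O(n^2 log n)


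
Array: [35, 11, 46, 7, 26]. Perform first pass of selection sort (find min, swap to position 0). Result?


After one pass: [7, 11, 46, 35, 26]


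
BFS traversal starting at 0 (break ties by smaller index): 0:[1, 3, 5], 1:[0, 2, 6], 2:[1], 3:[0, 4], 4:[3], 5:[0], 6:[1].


BFS queue: start with [0]
Visit order: [0, 1, 3, 5, 2, 6, 4]


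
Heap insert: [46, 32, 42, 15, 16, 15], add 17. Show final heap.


Append 17: [46, 32, 42, 15, 16, 15, 17]
Bubble up: no swaps needed
Result: [46, 32, 42, 15, 16, 15, 17]


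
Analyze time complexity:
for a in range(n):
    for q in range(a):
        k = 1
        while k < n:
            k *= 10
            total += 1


Per nesting level: O(n) * O(n) [triangular over a] * O(log n) = O(n^2 log n)
Complexity: O(n^2 log n)


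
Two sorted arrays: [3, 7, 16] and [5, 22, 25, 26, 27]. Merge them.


Compare heads, take smaller each step.
Merged: [3, 5, 7, 16, 22, 25, 26, 27]


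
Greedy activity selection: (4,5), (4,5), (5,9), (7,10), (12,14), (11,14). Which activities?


Greedy: pick earliest-ending, then skip overlaps.
Selected (3 activities): [(4, 5), (5, 9), (12, 14)]


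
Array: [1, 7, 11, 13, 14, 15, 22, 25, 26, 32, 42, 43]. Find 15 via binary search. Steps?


Search for 15:
[0,11] mid=5 arr[5]=15
Total: 1 comparisons


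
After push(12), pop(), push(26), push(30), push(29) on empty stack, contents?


push(12) -> [12]
pop() returns 12 -> []
push(26) -> [26]
push(30) -> [26, 30]
push(29) -> [26, 30, 29]
Final stack (bottom to top): [26, 30, 29]


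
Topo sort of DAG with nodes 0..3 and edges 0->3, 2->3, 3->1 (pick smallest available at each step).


Kahn's algorithm, process smallest node first
Order: [0, 2, 3, 1]


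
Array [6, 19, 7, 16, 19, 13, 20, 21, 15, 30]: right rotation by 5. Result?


Right rotate by 5: [13, 20, 21, 15, 30, 6, 19, 7, 16, 19]


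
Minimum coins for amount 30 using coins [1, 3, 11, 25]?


dp[0]=0; dp[i]=1+min(dp[i-c] for c in coins)
...dp[25]=1, dp[26]=2, dp[27]=3, dp[28]=2, dp[29]=3, dp[30]=4
Minimum coins for 30 = 4


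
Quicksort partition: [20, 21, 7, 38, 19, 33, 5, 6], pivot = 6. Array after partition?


Elements <= 6 go left of pivot.
Result: [5, 6, 7, 38, 19, 33, 20, 21], pivot at index 1


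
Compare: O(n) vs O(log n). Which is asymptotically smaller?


logarithmic grows slower than linear
O(log n) is asymptotically smaller; O(n) grows faster


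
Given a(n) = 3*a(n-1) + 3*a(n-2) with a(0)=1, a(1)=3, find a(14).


Build bottom-up:
...a(12)=7296561, a(13)=27663363, a(14)=3*27663363+3*7296561=104879772


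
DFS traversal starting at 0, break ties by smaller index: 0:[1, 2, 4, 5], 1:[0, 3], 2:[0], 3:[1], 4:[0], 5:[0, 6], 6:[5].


DFS stack-based: start with [0]
Visit order: [0, 1, 3, 2, 4, 5, 6]


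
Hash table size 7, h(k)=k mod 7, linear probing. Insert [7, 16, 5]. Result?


Insertions: 7->slot 0; 16->slot 2; 5->slot 5
Table: [7, None, 16, None, None, 5, None]


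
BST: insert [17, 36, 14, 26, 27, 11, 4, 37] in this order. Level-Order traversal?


Root = 17; build tree by BST insertion.
Level-Order traversal: [17, 14, 36, 11, 26, 37, 4, 27]


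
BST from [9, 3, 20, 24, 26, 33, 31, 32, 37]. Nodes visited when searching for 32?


BST root = 9
Search for 32: compare at each node
Path: [9, 20, 24, 26, 33, 31, 32]


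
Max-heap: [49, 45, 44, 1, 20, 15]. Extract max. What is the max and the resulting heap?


Max = 49
Replace root with last, heapify down
Resulting heap: [45, 20, 44, 1, 15]


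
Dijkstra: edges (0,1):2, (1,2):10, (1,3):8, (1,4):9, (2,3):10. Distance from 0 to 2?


Dijkstra from 0:
Distances: {0: 0, 1: 2, 2: 12, 3: 10, 4: 11}
Shortest distance to 2 = 12, path = [0, 1, 2]


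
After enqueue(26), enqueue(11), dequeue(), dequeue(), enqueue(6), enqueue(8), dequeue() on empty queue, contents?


enqueue(26) -> [26]
enqueue(11) -> [26, 11]
dequeue() returns 26 -> [11]
dequeue() returns 11 -> []
enqueue(6) -> [6]
enqueue(8) -> [6, 8]
dequeue() returns 6 -> [8]
Final queue (front to back): [8]


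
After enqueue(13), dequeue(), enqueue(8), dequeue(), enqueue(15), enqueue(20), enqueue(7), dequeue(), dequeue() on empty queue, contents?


enqueue(13) -> [13]
dequeue() returns 13 -> []
enqueue(8) -> [8]
dequeue() returns 8 -> []
enqueue(15) -> [15]
enqueue(20) -> [15, 20]
enqueue(7) -> [15, 20, 7]
dequeue() returns 15 -> [20, 7]
dequeue() returns 20 -> [7]
Final queue (front to back): [7]


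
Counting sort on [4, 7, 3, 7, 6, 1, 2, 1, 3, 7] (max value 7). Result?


Count array: [0, 2, 1, 2, 1, 0, 1, 3]
Reconstruct: [1, 1, 2, 3, 3, 4, 6, 7, 7, 7]


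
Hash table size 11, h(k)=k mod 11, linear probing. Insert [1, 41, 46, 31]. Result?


Insertions: 1->slot 1; 41->slot 8; 46->slot 2; 31->slot 9
Table: [None, 1, 46, None, None, None, None, None, 41, 31, None]


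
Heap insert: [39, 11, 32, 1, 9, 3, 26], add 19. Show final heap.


Append 19: [39, 11, 32, 1, 9, 3, 26, 19]
Bubble up: swap idx 7(19) with idx 3(1); swap idx 3(19) with idx 1(11)
Result: [39, 19, 32, 11, 9, 3, 26, 1]


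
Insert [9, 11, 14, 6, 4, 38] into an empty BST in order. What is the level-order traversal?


Root = 9; build tree by BST insertion.
Level-Order traversal: [9, 6, 11, 4, 14, 38]


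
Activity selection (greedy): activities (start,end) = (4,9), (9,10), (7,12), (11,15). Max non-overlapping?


Greedy: pick earliest-ending, then skip overlaps.
Selected (3 activities): [(4, 9), (9, 10), (11, 15)]


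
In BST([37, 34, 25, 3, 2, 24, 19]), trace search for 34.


BST root = 37
Search for 34: compare at each node
Path: [37, 34]


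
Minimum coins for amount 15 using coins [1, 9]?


dp[0]=0; dp[i]=1+min(dp[i-c] for c in coins)
...dp[10]=2, dp[11]=3, dp[12]=4, dp[13]=5, dp[14]=6, dp[15]=7
Minimum coins for 15 = 7


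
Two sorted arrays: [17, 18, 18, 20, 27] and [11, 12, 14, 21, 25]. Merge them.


Compare heads, take smaller each step.
Merged: [11, 12, 14, 17, 18, 18, 20, 21, 25, 27]


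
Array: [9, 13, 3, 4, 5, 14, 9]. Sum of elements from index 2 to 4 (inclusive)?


Prefix sums: [0, 9, 22, 25, 29, 34, 48, 57]
Sum[2..4] = prefix[5] - prefix[2] = 34 - 22 = 12


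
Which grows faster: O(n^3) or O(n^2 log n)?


n^2 log n grows slower than cubic
O(n^2 log n) is asymptotically smaller; O(n^3) grows faster


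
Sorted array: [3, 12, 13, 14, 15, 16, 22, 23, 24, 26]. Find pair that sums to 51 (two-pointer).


Two pointers: lo=0, hi=9
No pair sums to 51


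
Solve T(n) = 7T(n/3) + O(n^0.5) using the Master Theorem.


a=7, b=3, c=0.5. log_3(7)=1.771 > c=0.5. Case 1: O(n^log_b(a)) = O(n^1.771)
Complexity: O(n^1.771)


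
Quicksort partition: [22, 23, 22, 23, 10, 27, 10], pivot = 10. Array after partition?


Elements <= 10 go left of pivot.
Result: [10, 10, 22, 23, 22, 27, 23], pivot at index 1


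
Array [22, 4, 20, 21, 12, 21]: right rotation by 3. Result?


Right rotate by 3: [21, 12, 21, 22, 4, 20]


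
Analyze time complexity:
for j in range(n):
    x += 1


Per nesting level: O(n) = O(n)
Complexity: O(n)


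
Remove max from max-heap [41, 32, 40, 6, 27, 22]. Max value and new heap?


Max = 41
Replace root with last, heapify down
Resulting heap: [40, 32, 22, 6, 27]


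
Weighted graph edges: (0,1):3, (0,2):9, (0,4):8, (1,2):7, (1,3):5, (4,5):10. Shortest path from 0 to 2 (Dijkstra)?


Dijkstra from 0:
Distances: {0: 0, 1: 3, 2: 9, 3: 8, 4: 8, 5: 18}
Shortest distance to 2 = 9, path = [0, 2]


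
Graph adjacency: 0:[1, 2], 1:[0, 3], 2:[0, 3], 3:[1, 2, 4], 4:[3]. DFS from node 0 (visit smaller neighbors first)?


DFS stack-based: start with [0]
Visit order: [0, 1, 3, 2, 4]


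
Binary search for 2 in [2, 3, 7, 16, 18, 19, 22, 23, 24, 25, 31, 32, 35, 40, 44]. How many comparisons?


Search for 2:
[0,14] mid=7 arr[7]=23
[0,6] mid=3 arr[3]=16
[0,2] mid=1 arr[1]=3
[0,0] mid=0 arr[0]=2
Total: 4 comparisons


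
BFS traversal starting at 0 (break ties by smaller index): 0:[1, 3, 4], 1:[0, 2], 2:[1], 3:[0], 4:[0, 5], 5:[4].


BFS queue: start with [0]
Visit order: [0, 1, 3, 4, 2, 5]


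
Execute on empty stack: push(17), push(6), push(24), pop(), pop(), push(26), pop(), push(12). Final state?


push(17) -> [17]
push(6) -> [17, 6]
push(24) -> [17, 6, 24]
pop() returns 24 -> [17, 6]
pop() returns 6 -> [17]
push(26) -> [17, 26]
pop() returns 26 -> [17]
push(12) -> [17, 12]
Final stack (bottom to top): [17, 12]


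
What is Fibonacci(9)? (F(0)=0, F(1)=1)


F(n)=F(n-1)+F(n-2)
...F(7)=13, F(8)=21, F(9)=34


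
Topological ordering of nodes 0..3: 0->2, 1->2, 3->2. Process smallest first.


Kahn's algorithm, process smallest node first
Order: [0, 1, 3, 2]


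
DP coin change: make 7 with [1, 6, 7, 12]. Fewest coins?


dp[0]=0; dp[i]=1+min(dp[i-c] for c in coins)
...dp[2]=2, dp[3]=3, dp[4]=4, dp[5]=5, dp[6]=1, dp[7]=1
Minimum coins for 7 = 1


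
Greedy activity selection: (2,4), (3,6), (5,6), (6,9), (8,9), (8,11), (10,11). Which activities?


Greedy: pick earliest-ending, then skip overlaps.
Selected (4 activities): [(2, 4), (5, 6), (6, 9), (10, 11)]


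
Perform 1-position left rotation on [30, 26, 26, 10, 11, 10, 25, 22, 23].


Left rotate by 1: [26, 26, 10, 11, 10, 25, 22, 23, 30]


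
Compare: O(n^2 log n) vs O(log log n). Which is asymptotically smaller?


double-logarithmic grows slower than n^2 log n
O(log log n) is asymptotically smaller; O(n^2 log n) grows faster


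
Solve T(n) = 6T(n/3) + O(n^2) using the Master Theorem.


a=6, b=3, c=2. log_3(6)=1.631 < c=2. Case 3: O(n^c) = O(n^2)
Complexity: O(n^2)


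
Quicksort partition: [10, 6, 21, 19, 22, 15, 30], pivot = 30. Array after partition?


Elements <= 30 go left of pivot.
Result: [10, 6, 21, 19, 22, 15, 30], pivot at index 6


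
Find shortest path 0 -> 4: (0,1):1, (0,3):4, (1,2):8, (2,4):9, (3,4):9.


Dijkstra from 0:
Distances: {0: 0, 1: 1, 2: 9, 3: 4, 4: 13}
Shortest distance to 4 = 13, path = [0, 3, 4]


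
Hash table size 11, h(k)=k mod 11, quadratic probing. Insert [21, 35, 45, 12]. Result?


Insertions: 21->slot 10; 35->slot 2; 45->slot 1; 12->slot 5
Table: [None, 45, 35, None, None, 12, None, None, None, None, 21]


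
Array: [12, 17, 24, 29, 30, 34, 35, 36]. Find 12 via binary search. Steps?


Search for 12:
[0,7] mid=3 arr[3]=29
[0,2] mid=1 arr[1]=17
[0,0] mid=0 arr[0]=12
Total: 3 comparisons


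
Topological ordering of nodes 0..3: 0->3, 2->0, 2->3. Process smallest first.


Kahn's algorithm, process smallest node first
Order: [1, 2, 0, 3]


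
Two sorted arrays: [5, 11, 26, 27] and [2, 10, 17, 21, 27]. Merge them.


Compare heads, take smaller each step.
Merged: [2, 5, 10, 11, 17, 21, 26, 27, 27]


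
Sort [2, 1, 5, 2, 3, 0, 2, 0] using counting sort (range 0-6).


Count array: [2, 1, 3, 1, 0, 1, 0]
Reconstruct: [0, 0, 1, 2, 2, 2, 3, 5]


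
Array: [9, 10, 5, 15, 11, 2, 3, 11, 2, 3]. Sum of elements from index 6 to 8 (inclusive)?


Prefix sums: [0, 9, 19, 24, 39, 50, 52, 55, 66, 68, 71]
Sum[6..8] = prefix[9] - prefix[6] = 68 - 52 = 16


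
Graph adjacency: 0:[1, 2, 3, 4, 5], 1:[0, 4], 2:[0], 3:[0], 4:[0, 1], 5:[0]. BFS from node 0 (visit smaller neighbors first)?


BFS queue: start with [0]
Visit order: [0, 1, 2, 3, 4, 5]


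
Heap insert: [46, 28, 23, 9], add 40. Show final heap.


Append 40: [46, 28, 23, 9, 40]
Bubble up: swap idx 4(40) with idx 1(28)
Result: [46, 40, 23, 9, 28]


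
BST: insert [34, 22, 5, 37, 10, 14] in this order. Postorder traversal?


Root = 34; build tree by BST insertion.
Postorder traversal: [14, 10, 5, 22, 37, 34]


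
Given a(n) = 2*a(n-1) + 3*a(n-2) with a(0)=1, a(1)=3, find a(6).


Build bottom-up:
...a(4)=81, a(5)=243, a(6)=2*243+3*81=729
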